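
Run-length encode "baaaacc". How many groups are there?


Input: baaaacc
Scanning for consecutive runs:
  Group 1: 'b' x 1 (positions 0-0)
  Group 2: 'a' x 4 (positions 1-4)
  Group 3: 'c' x 2 (positions 5-6)
Total groups: 3

3


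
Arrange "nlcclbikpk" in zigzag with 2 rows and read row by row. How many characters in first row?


Zigzag "nlcclbikpk" into 2 rows:
Placing characters:
  'n' => row 0
  'l' => row 1
  'c' => row 0
  'c' => row 1
  'l' => row 0
  'b' => row 1
  'i' => row 0
  'k' => row 1
  'p' => row 0
  'k' => row 1
Rows:
  Row 0: "nclip"
  Row 1: "lcbkk"
First row length: 5

5


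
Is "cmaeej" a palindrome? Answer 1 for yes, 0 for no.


Input: cmaeej
Reversed: jeeamc
  Compare pos 0 ('c') with pos 5 ('j'): MISMATCH
  Compare pos 1 ('m') with pos 4 ('e'): MISMATCH
  Compare pos 2 ('a') with pos 3 ('e'): MISMATCH
Result: not a palindrome

0


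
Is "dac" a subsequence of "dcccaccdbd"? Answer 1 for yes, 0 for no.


Check if "dac" is a subsequence of "dcccaccdbd"
Greedy scan:
  Position 0 ('d'): matches sub[0] = 'd'
  Position 1 ('c'): no match needed
  Position 2 ('c'): no match needed
  Position 3 ('c'): no match needed
  Position 4 ('a'): matches sub[1] = 'a'
  Position 5 ('c'): matches sub[2] = 'c'
  Position 6 ('c'): no match needed
  Position 7 ('d'): no match needed
  Position 8 ('b'): no match needed
  Position 9 ('d'): no match needed
All 3 characters matched => is a subsequence

1


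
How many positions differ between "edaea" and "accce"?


Comparing "edaea" and "accce" position by position:
  Position 0: 'e' vs 'a' => DIFFER
  Position 1: 'd' vs 'c' => DIFFER
  Position 2: 'a' vs 'c' => DIFFER
  Position 3: 'e' vs 'c' => DIFFER
  Position 4: 'a' vs 'e' => DIFFER
Positions that differ: 5

5


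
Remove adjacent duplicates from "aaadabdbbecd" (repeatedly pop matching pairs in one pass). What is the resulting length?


Input: aaadabdbbecd
Stack-based adjacent duplicate removal:
  Read 'a': push. Stack: a
  Read 'a': matches stack top 'a' => pop. Stack: (empty)
  Read 'a': push. Stack: a
  Read 'd': push. Stack: ad
  Read 'a': push. Stack: ada
  Read 'b': push. Stack: adab
  Read 'd': push. Stack: adabd
  Read 'b': push. Stack: adabdb
  Read 'b': matches stack top 'b' => pop. Stack: adabd
  Read 'e': push. Stack: adabde
  Read 'c': push. Stack: adabdec
  Read 'd': push. Stack: adabdecd
Final stack: "adabdecd" (length 8)

8


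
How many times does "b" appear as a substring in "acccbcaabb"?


Searching for "b" in "acccbcaabb"
Scanning each position:
  Position 0: "a" => no
  Position 1: "c" => no
  Position 2: "c" => no
  Position 3: "c" => no
  Position 4: "b" => MATCH
  Position 5: "c" => no
  Position 6: "a" => no
  Position 7: "a" => no
  Position 8: "b" => MATCH
  Position 9: "b" => MATCH
Total occurrences: 3

3


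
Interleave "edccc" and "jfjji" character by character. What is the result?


Interleaving "edccc" and "jfjji":
  Position 0: 'e' from first, 'j' from second => "ej"
  Position 1: 'd' from first, 'f' from second => "df"
  Position 2: 'c' from first, 'j' from second => "cj"
  Position 3: 'c' from first, 'j' from second => "cj"
  Position 4: 'c' from first, 'i' from second => "ci"
Result: ejdfcjcjci

ejdfcjcjci


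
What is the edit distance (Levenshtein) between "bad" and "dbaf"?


Computing edit distance: "bad" -> "dbaf"
DP table:
           d    b    a    f
      0    1    2    3    4
  b   1    1    1    2    3
  a   2    2    2    1    2
  d   3    2    3    2    2
Edit distance = dp[3][4] = 2

2


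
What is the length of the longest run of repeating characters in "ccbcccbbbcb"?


Input: "ccbcccbbbcb"
Scanning for longest run:
  Position 1 ('c'): continues run of 'c', length=2
  Position 2 ('b'): new char, reset run to 1
  Position 3 ('c'): new char, reset run to 1
  Position 4 ('c'): continues run of 'c', length=2
  Position 5 ('c'): continues run of 'c', length=3
  Position 6 ('b'): new char, reset run to 1
  Position 7 ('b'): continues run of 'b', length=2
  Position 8 ('b'): continues run of 'b', length=3
  Position 9 ('c'): new char, reset run to 1
  Position 10 ('b'): new char, reset run to 1
Longest run: 'c' with length 3

3


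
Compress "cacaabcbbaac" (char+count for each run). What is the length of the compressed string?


Input: cacaabcbbaac
Runs:
  'c' x 1 => "c1"
  'a' x 1 => "a1"
  'c' x 1 => "c1"
  'a' x 2 => "a2"
  'b' x 1 => "b1"
  'c' x 1 => "c1"
  'b' x 2 => "b2"
  'a' x 2 => "a2"
  'c' x 1 => "c1"
Compressed: "c1a1c1a2b1c1b2a2c1"
Compressed length: 18

18


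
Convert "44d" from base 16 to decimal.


Input: "44d" in base 16
Positional expansion:
  Digit '4' (value 4) x 16^2 = 1024
  Digit '4' (value 4) x 16^1 = 64
  Digit 'd' (value 13) x 16^0 = 13
Sum = 1101

1101


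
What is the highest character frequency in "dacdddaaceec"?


Input: dacdddaaceec
Character counts:
  'a': 3
  'c': 3
  'd': 4
  'e': 2
Maximum frequency: 4

4


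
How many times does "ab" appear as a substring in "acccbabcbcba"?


Searching for "ab" in "acccbabcbcba"
Scanning each position:
  Position 0: "ac" => no
  Position 1: "cc" => no
  Position 2: "cc" => no
  Position 3: "cb" => no
  Position 4: "ba" => no
  Position 5: "ab" => MATCH
  Position 6: "bc" => no
  Position 7: "cb" => no
  Position 8: "bc" => no
  Position 9: "cb" => no
  Position 10: "ba" => no
Total occurrences: 1

1


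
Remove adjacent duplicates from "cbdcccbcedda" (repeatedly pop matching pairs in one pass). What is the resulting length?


Input: cbdcccbcedda
Stack-based adjacent duplicate removal:
  Read 'c': push. Stack: c
  Read 'b': push. Stack: cb
  Read 'd': push. Stack: cbd
  Read 'c': push. Stack: cbdc
  Read 'c': matches stack top 'c' => pop. Stack: cbd
  Read 'c': push. Stack: cbdc
  Read 'b': push. Stack: cbdcb
  Read 'c': push. Stack: cbdcbc
  Read 'e': push. Stack: cbdcbce
  Read 'd': push. Stack: cbdcbced
  Read 'd': matches stack top 'd' => pop. Stack: cbdcbce
  Read 'a': push. Stack: cbdcbcea
Final stack: "cbdcbcea" (length 8)

8


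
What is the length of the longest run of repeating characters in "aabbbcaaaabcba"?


Input: "aabbbcaaaabcba"
Scanning for longest run:
  Position 1 ('a'): continues run of 'a', length=2
  Position 2 ('b'): new char, reset run to 1
  Position 3 ('b'): continues run of 'b', length=2
  Position 4 ('b'): continues run of 'b', length=3
  Position 5 ('c'): new char, reset run to 1
  Position 6 ('a'): new char, reset run to 1
  Position 7 ('a'): continues run of 'a', length=2
  Position 8 ('a'): continues run of 'a', length=3
  Position 9 ('a'): continues run of 'a', length=4
  Position 10 ('b'): new char, reset run to 1
  Position 11 ('c'): new char, reset run to 1
  Position 12 ('b'): new char, reset run to 1
  Position 13 ('a'): new char, reset run to 1
Longest run: 'a' with length 4

4


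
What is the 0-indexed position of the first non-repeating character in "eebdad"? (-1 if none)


Input: eebdad
Character frequencies:
  'a': 1
  'b': 1
  'd': 2
  'e': 2
Scanning left to right for freq == 1:
  Position 0 ('e'): freq=2, skip
  Position 1 ('e'): freq=2, skip
  Position 2 ('b'): unique! => answer = 2

2


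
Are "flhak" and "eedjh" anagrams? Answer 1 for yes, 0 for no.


Strings: "flhak", "eedjh"
Sorted first:  afhkl
Sorted second: deehj
Differ at position 0: 'a' vs 'd' => not anagrams

0


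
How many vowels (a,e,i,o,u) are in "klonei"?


Input: klonei
Checking each character:
  'k' at position 0: consonant
  'l' at position 1: consonant
  'o' at position 2: vowel (running total: 1)
  'n' at position 3: consonant
  'e' at position 4: vowel (running total: 2)
  'i' at position 5: vowel (running total: 3)
Total vowels: 3

3


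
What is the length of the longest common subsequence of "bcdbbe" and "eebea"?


LCS of "bcdbbe" and "eebea"
DP table:
           e    e    b    e    a
      0    0    0    0    0    0
  b   0    0    0    1    1    1
  c   0    0    0    1    1    1
  d   0    0    0    1    1    1
  b   0    0    0    1    1    1
  b   0    0    0    1    1    1
  e   0    1    1    1    2    2
LCS length = dp[6][5] = 2

2


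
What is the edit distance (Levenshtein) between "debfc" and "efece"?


Computing edit distance: "debfc" -> "efece"
DP table:
           e    f    e    c    e
      0    1    2    3    4    5
  d   1    1    2    3    4    5
  e   2    1    2    2    3    4
  b   3    2    2    3    3    4
  f   4    3    2    3    4    4
  c   5    4    3    3    3    4
Edit distance = dp[5][5] = 4

4


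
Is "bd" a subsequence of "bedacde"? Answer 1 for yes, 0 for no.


Check if "bd" is a subsequence of "bedacde"
Greedy scan:
  Position 0 ('b'): matches sub[0] = 'b'
  Position 1 ('e'): no match needed
  Position 2 ('d'): matches sub[1] = 'd'
  Position 3 ('a'): no match needed
  Position 4 ('c'): no match needed
  Position 5 ('d'): no match needed
  Position 6 ('e'): no match needed
All 2 characters matched => is a subsequence

1


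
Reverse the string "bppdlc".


Input: bppdlc
Reading characters right to left:
  Position 5: 'c'
  Position 4: 'l'
  Position 3: 'd'
  Position 2: 'p'
  Position 1: 'p'
  Position 0: 'b'
Reversed: cldppb

cldppb


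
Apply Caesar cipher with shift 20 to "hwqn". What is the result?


Caesar cipher: shift "hwqn" by 20
  'h' (pos 7) + 20 = pos 1 = 'b'
  'w' (pos 22) + 20 = pos 16 = 'q'
  'q' (pos 16) + 20 = pos 10 = 'k'
  'n' (pos 13) + 20 = pos 7 = 'h'
Result: bqkh

bqkh


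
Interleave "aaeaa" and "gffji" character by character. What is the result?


Interleaving "aaeaa" and "gffji":
  Position 0: 'a' from first, 'g' from second => "ag"
  Position 1: 'a' from first, 'f' from second => "af"
  Position 2: 'e' from first, 'f' from second => "ef"
  Position 3: 'a' from first, 'j' from second => "aj"
  Position 4: 'a' from first, 'i' from second => "ai"
Result: agafefajai

agafefajai


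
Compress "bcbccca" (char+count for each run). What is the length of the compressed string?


Input: bcbccca
Runs:
  'b' x 1 => "b1"
  'c' x 1 => "c1"
  'b' x 1 => "b1"
  'c' x 3 => "c3"
  'a' x 1 => "a1"
Compressed: "b1c1b1c3a1"
Compressed length: 10

10


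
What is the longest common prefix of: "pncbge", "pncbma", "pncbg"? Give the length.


Words: pncbge, pncbma, pncbg
  Position 0: all 'p' => match
  Position 1: all 'n' => match
  Position 2: all 'c' => match
  Position 3: all 'b' => match
  Position 4: ('g', 'm', 'g') => mismatch, stop
LCP = "pncb" (length 4)

4


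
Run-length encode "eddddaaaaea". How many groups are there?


Input: eddddaaaaea
Scanning for consecutive runs:
  Group 1: 'e' x 1 (positions 0-0)
  Group 2: 'd' x 4 (positions 1-4)
  Group 3: 'a' x 4 (positions 5-8)
  Group 4: 'e' x 1 (positions 9-9)
  Group 5: 'a' x 1 (positions 10-10)
Total groups: 5

5


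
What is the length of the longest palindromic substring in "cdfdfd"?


Input: "cdfdfd"
Checking substrings for palindromes:
  [1:6] "dfdfd" (len 5) => palindrome
  [1:4] "dfd" (len 3) => palindrome
  [2:5] "fdf" (len 3) => palindrome
  [3:6] "dfd" (len 3) => palindrome
Longest palindromic substring: "dfdfd" with length 5

5


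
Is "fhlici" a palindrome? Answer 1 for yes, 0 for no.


Input: fhlici
Reversed: icilhf
  Compare pos 0 ('f') with pos 5 ('i'): MISMATCH
  Compare pos 1 ('h') with pos 4 ('c'): MISMATCH
  Compare pos 2 ('l') with pos 3 ('i'): MISMATCH
Result: not a palindrome

0


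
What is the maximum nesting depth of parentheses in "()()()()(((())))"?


Input: "()()()()(((())))"
Tracking depth:
  Position 0 '(': depth becomes 1
  Position 1 ')': depth becomes 0
  Position 2 '(': depth becomes 1
  Position 3 ')': depth becomes 0
  Position 4 '(': depth becomes 1
  Position 5 ')': depth becomes 0
  Position 6 '(': depth becomes 1
  Position 7 ')': depth becomes 0
  Position 8 '(': depth becomes 1
  Position 9 '(': depth becomes 2
  Position 10 '(': depth becomes 3
  Position 11 '(': depth becomes 4
  Position 12 ')': depth becomes 3
  Position 13 ')': depth becomes 2
  Position 14 ')': depth becomes 1
  Position 15 ')': depth becomes 0
Maximum depth reached: 4

4


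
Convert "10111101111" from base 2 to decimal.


Input: "10111101111" in base 2
Positional expansion:
  Digit '1' (value 1) x 2^10 = 1024
  Digit '0' (value 0) x 2^9 = 0
  Digit '1' (value 1) x 2^8 = 256
  Digit '1' (value 1) x 2^7 = 128
  Digit '1' (value 1) x 2^6 = 64
  Digit '1' (value 1) x 2^5 = 32
  Digit '0' (value 0) x 2^4 = 0
  Digit '1' (value 1) x 2^3 = 8
  Digit '1' (value 1) x 2^2 = 4
  Digit '1' (value 1) x 2^1 = 2
  Digit '1' (value 1) x 2^0 = 1
Sum = 1519

1519


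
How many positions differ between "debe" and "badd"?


Comparing "debe" and "badd" position by position:
  Position 0: 'd' vs 'b' => DIFFER
  Position 1: 'e' vs 'a' => DIFFER
  Position 2: 'b' vs 'd' => DIFFER
  Position 3: 'e' vs 'd' => DIFFER
Positions that differ: 4

4


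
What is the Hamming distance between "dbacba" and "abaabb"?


Comparing "dbacba" and "abaabb" position by position:
  Position 0: 'd' vs 'a' => differ
  Position 1: 'b' vs 'b' => same
  Position 2: 'a' vs 'a' => same
  Position 3: 'c' vs 'a' => differ
  Position 4: 'b' vs 'b' => same
  Position 5: 'a' vs 'b' => differ
Total differences (Hamming distance): 3

3


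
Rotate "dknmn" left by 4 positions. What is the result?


Input: "dknmn", rotate left by 4
First 4 characters: "dknm"
Remaining characters: "n"
Concatenate remaining + first: "n" + "dknm" = "ndknm"

ndknm


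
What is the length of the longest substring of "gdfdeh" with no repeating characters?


Input: "gdfdeh"
Sliding window (track last position of each char):
  Position 0 ('g'): window [0,0] length 1 -- new best
  Position 1 ('d'): window [0,1] length 2 -- new best
  Position 2 ('f'): window [0,2] length 3 -- new best
  Position 3 ('d'): repeat (last at 1), move window start to 2
  Position 3 ('d'): window [2,3] length 2
  Position 4 ('e'): window [2,4] length 3
  Position 5 ('h'): window [2,5] length 4 -- new best
Longest substring with no repeats: "fdeh" with length 4

4


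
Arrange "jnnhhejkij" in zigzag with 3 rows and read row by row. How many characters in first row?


Zigzag "jnnhhejkij" into 3 rows:
Placing characters:
  'j' => row 0
  'n' => row 1
  'n' => row 2
  'h' => row 1
  'h' => row 0
  'e' => row 1
  'j' => row 2
  'k' => row 1
  'i' => row 0
  'j' => row 1
Rows:
  Row 0: "jhi"
  Row 1: "nhekj"
  Row 2: "nj"
First row length: 3

3


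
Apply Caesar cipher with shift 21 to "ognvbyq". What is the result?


Caesar cipher: shift "ognvbyq" by 21
  'o' (pos 14) + 21 = pos 9 = 'j'
  'g' (pos 6) + 21 = pos 1 = 'b'
  'n' (pos 13) + 21 = pos 8 = 'i'
  'v' (pos 21) + 21 = pos 16 = 'q'
  'b' (pos 1) + 21 = pos 22 = 'w'
  'y' (pos 24) + 21 = pos 19 = 't'
  'q' (pos 16) + 21 = pos 11 = 'l'
Result: jbiqwtl

jbiqwtl


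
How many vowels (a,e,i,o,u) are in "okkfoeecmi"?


Input: okkfoeecmi
Checking each character:
  'o' at position 0: vowel (running total: 1)
  'k' at position 1: consonant
  'k' at position 2: consonant
  'f' at position 3: consonant
  'o' at position 4: vowel (running total: 2)
  'e' at position 5: vowel (running total: 3)
  'e' at position 6: vowel (running total: 4)
  'c' at position 7: consonant
  'm' at position 8: consonant
  'i' at position 9: vowel (running total: 5)
Total vowels: 5

5


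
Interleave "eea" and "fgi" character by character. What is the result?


Interleaving "eea" and "fgi":
  Position 0: 'e' from first, 'f' from second => "ef"
  Position 1: 'e' from first, 'g' from second => "eg"
  Position 2: 'a' from first, 'i' from second => "ai"
Result: efegai

efegai


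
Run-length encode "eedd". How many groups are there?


Input: eedd
Scanning for consecutive runs:
  Group 1: 'e' x 2 (positions 0-1)
  Group 2: 'd' x 2 (positions 2-3)
Total groups: 2

2


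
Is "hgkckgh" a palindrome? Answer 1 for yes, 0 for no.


Input: hgkckgh
Reversed: hgkckgh
  Compare pos 0 ('h') with pos 6 ('h'): match
  Compare pos 1 ('g') with pos 5 ('g'): match
  Compare pos 2 ('k') with pos 4 ('k'): match
Result: palindrome

1


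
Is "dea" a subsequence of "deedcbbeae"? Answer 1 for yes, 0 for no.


Check if "dea" is a subsequence of "deedcbbeae"
Greedy scan:
  Position 0 ('d'): matches sub[0] = 'd'
  Position 1 ('e'): matches sub[1] = 'e'
  Position 2 ('e'): no match needed
  Position 3 ('d'): no match needed
  Position 4 ('c'): no match needed
  Position 5 ('b'): no match needed
  Position 6 ('b'): no match needed
  Position 7 ('e'): no match needed
  Position 8 ('a'): matches sub[2] = 'a'
  Position 9 ('e'): no match needed
All 3 characters matched => is a subsequence

1


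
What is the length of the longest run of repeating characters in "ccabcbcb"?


Input: "ccabcbcb"
Scanning for longest run:
  Position 1 ('c'): continues run of 'c', length=2
  Position 2 ('a'): new char, reset run to 1
  Position 3 ('b'): new char, reset run to 1
  Position 4 ('c'): new char, reset run to 1
  Position 5 ('b'): new char, reset run to 1
  Position 6 ('c'): new char, reset run to 1
  Position 7 ('b'): new char, reset run to 1
Longest run: 'c' with length 2

2


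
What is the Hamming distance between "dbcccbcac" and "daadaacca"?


Comparing "dbcccbcac" and "daadaacca" position by position:
  Position 0: 'd' vs 'd' => same
  Position 1: 'b' vs 'a' => differ
  Position 2: 'c' vs 'a' => differ
  Position 3: 'c' vs 'd' => differ
  Position 4: 'c' vs 'a' => differ
  Position 5: 'b' vs 'a' => differ
  Position 6: 'c' vs 'c' => same
  Position 7: 'a' vs 'c' => differ
  Position 8: 'c' vs 'a' => differ
Total differences (Hamming distance): 7

7


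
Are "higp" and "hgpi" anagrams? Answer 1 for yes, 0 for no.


Strings: "higp", "hgpi"
Sorted first:  ghip
Sorted second: ghip
Sorted forms match => anagrams

1


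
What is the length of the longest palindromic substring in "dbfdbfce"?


Input: "dbfdbfce"
Checking substrings for palindromes:
  No multi-char palindromic substrings found
Longest palindromic substring: "d" with length 1

1


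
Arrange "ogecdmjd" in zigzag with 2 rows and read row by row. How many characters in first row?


Zigzag "ogecdmjd" into 2 rows:
Placing characters:
  'o' => row 0
  'g' => row 1
  'e' => row 0
  'c' => row 1
  'd' => row 0
  'm' => row 1
  'j' => row 0
  'd' => row 1
Rows:
  Row 0: "oedj"
  Row 1: "gcmd"
First row length: 4

4


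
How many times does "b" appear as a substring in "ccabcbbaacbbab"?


Searching for "b" in "ccabcbbaacbbab"
Scanning each position:
  Position 0: "c" => no
  Position 1: "c" => no
  Position 2: "a" => no
  Position 3: "b" => MATCH
  Position 4: "c" => no
  Position 5: "b" => MATCH
  Position 6: "b" => MATCH
  Position 7: "a" => no
  Position 8: "a" => no
  Position 9: "c" => no
  Position 10: "b" => MATCH
  Position 11: "b" => MATCH
  Position 12: "a" => no
  Position 13: "b" => MATCH
Total occurrences: 6

6


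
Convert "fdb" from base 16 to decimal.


Input: "fdb" in base 16
Positional expansion:
  Digit 'f' (value 15) x 16^2 = 3840
  Digit 'd' (value 13) x 16^1 = 208
  Digit 'b' (value 11) x 16^0 = 11
Sum = 4059

4059


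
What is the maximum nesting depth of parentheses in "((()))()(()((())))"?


Input: "((()))()(()((())))"
Tracking depth:
  Position 0 '(': depth becomes 1
  Position 1 '(': depth becomes 2
  Position 2 '(': depth becomes 3
  Position 3 ')': depth becomes 2
  Position 4 ')': depth becomes 1
  Position 5 ')': depth becomes 0
  Position 6 '(': depth becomes 1
  Position 7 ')': depth becomes 0
  Position 8 '(': depth becomes 1
  Position 9 '(': depth becomes 2
  Position 10 ')': depth becomes 1
  Position 11 '(': depth becomes 2
  Position 12 '(': depth becomes 3
  Position 13 '(': depth becomes 4
  Position 14 ')': depth becomes 3
  Position 15 ')': depth becomes 2
  Position 16 ')': depth becomes 1
  Position 17 ')': depth becomes 0
Maximum depth reached: 4

4


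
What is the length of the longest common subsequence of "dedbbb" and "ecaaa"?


LCS of "dedbbb" and "ecaaa"
DP table:
           e    c    a    a    a
      0    0    0    0    0    0
  d   0    0    0    0    0    0
  e   0    1    1    1    1    1
  d   0    1    1    1    1    1
  b   0    1    1    1    1    1
  b   0    1    1    1    1    1
  b   0    1    1    1    1    1
LCS length = dp[6][5] = 1

1


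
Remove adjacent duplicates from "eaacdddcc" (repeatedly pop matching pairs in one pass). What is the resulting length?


Input: eaacdddcc
Stack-based adjacent duplicate removal:
  Read 'e': push. Stack: e
  Read 'a': push. Stack: ea
  Read 'a': matches stack top 'a' => pop. Stack: e
  Read 'c': push. Stack: ec
  Read 'd': push. Stack: ecd
  Read 'd': matches stack top 'd' => pop. Stack: ec
  Read 'd': push. Stack: ecd
  Read 'c': push. Stack: ecdc
  Read 'c': matches stack top 'c' => pop. Stack: ecd
Final stack: "ecd" (length 3)

3


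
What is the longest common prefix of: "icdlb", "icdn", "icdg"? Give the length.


Words: icdlb, icdn, icdg
  Position 0: all 'i' => match
  Position 1: all 'c' => match
  Position 2: all 'd' => match
  Position 3: ('l', 'n', 'g') => mismatch, stop
LCP = "icd" (length 3)

3


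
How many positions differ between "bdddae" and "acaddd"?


Comparing "bdddae" and "acaddd" position by position:
  Position 0: 'b' vs 'a' => DIFFER
  Position 1: 'd' vs 'c' => DIFFER
  Position 2: 'd' vs 'a' => DIFFER
  Position 3: 'd' vs 'd' => same
  Position 4: 'a' vs 'd' => DIFFER
  Position 5: 'e' vs 'd' => DIFFER
Positions that differ: 5

5


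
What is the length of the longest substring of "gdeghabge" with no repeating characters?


Input: "gdeghabge"
Sliding window (track last position of each char):
  Position 0 ('g'): window [0,0] length 1 -- new best
  Position 1 ('d'): window [0,1] length 2 -- new best
  Position 2 ('e'): window [0,2] length 3 -- new best
  Position 3 ('g'): repeat (last at 0), move window start to 1
  Position 3 ('g'): window [1,3] length 3
  Position 4 ('h'): window [1,4] length 4 -- new best
  Position 5 ('a'): window [1,5] length 5 -- new best
  Position 6 ('b'): window [1,6] length 6 -- new best
  Position 7 ('g'): repeat (last at 3), move window start to 4
  Position 7 ('g'): window [4,7] length 4
  Position 8 ('e'): window [4,8] length 5
Longest substring with no repeats: "deghab" with length 6

6


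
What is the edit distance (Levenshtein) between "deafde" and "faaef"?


Computing edit distance: "deafde" -> "faaef"
DP table:
           f    a    a    e    f
      0    1    2    3    4    5
  d   1    1    2    3    4    5
  e   2    2    2    3    3    4
  a   3    3    2    2    3    4
  f   4    3    3    3    3    3
  d   5    4    4    4    4    4
  e   6    5    5    5    4    5
Edit distance = dp[6][5] = 5

5


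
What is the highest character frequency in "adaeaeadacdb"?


Input: adaeaeadacdb
Character counts:
  'a': 5
  'b': 1
  'c': 1
  'd': 3
  'e': 2
Maximum frequency: 5

5


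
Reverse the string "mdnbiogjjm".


Input: mdnbiogjjm
Reading characters right to left:
  Position 9: 'm'
  Position 8: 'j'
  Position 7: 'j'
  Position 6: 'g'
  Position 5: 'o'
  Position 4: 'i'
  Position 3: 'b'
  Position 2: 'n'
  Position 1: 'd'
  Position 0: 'm'
Reversed: mjjgoibndm

mjjgoibndm


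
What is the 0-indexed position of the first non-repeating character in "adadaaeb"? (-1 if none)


Input: adadaaeb
Character frequencies:
  'a': 4
  'b': 1
  'd': 2
  'e': 1
Scanning left to right for freq == 1:
  Position 0 ('a'): freq=4, skip
  Position 1 ('d'): freq=2, skip
  Position 2 ('a'): freq=4, skip
  Position 3 ('d'): freq=2, skip
  Position 4 ('a'): freq=4, skip
  Position 5 ('a'): freq=4, skip
  Position 6 ('e'): unique! => answer = 6

6


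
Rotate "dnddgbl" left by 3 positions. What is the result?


Input: "dnddgbl", rotate left by 3
First 3 characters: "dnd"
Remaining characters: "dgbl"
Concatenate remaining + first: "dgbl" + "dnd" = "dgbldnd"

dgbldnd


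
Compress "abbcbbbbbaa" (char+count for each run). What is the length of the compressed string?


Input: abbcbbbbbaa
Runs:
  'a' x 1 => "a1"
  'b' x 2 => "b2"
  'c' x 1 => "c1"
  'b' x 5 => "b5"
  'a' x 2 => "a2"
Compressed: "a1b2c1b5a2"
Compressed length: 10

10


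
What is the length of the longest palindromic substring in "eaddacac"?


Input: "eaddacac"
Checking substrings for palindromes:
  [1:5] "adda" (len 4) => palindrome
  [4:7] "aca" (len 3) => palindrome
  [5:8] "cac" (len 3) => palindrome
  [2:4] "dd" (len 2) => palindrome
Longest palindromic substring: "adda" with length 4

4


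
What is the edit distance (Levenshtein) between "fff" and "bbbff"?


Computing edit distance: "fff" -> "bbbff"
DP table:
           b    b    b    f    f
      0    1    2    3    4    5
  f   1    1    2    3    3    4
  f   2    2    2    3    3    3
  f   3    3    3    3    3    3
Edit distance = dp[3][5] = 3

3


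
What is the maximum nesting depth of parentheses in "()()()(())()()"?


Input: "()()()(())()()"
Tracking depth:
  Position 0 '(': depth becomes 1
  Position 1 ')': depth becomes 0
  Position 2 '(': depth becomes 1
  Position 3 ')': depth becomes 0
  Position 4 '(': depth becomes 1
  Position 5 ')': depth becomes 0
  Position 6 '(': depth becomes 1
  Position 7 '(': depth becomes 2
  Position 8 ')': depth becomes 1
  Position 9 ')': depth becomes 0
  Position 10 '(': depth becomes 1
  Position 11 ')': depth becomes 0
  Position 12 '(': depth becomes 1
  Position 13 ')': depth becomes 0
Maximum depth reached: 2

2


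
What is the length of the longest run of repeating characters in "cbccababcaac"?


Input: "cbccababcaac"
Scanning for longest run:
  Position 1 ('b'): new char, reset run to 1
  Position 2 ('c'): new char, reset run to 1
  Position 3 ('c'): continues run of 'c', length=2
  Position 4 ('a'): new char, reset run to 1
  Position 5 ('b'): new char, reset run to 1
  Position 6 ('a'): new char, reset run to 1
  Position 7 ('b'): new char, reset run to 1
  Position 8 ('c'): new char, reset run to 1
  Position 9 ('a'): new char, reset run to 1
  Position 10 ('a'): continues run of 'a', length=2
  Position 11 ('c'): new char, reset run to 1
Longest run: 'c' with length 2

2


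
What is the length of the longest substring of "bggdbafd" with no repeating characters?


Input: "bggdbafd"
Sliding window (track last position of each char):
  Position 0 ('b'): window [0,0] length 1 -- new best
  Position 1 ('g'): window [0,1] length 2 -- new best
  Position 2 ('g'): repeat (last at 1), move window start to 2
  Position 2 ('g'): window [2,2] length 1
  Position 3 ('d'): window [2,3] length 2
  Position 4 ('b'): window [2,4] length 3 -- new best
  Position 5 ('a'): window [2,5] length 4 -- new best
  Position 6 ('f'): window [2,6] length 5 -- new best
  Position 7 ('d'): repeat (last at 3), move window start to 4
  Position 7 ('d'): window [4,7] length 4
Longest substring with no repeats: "gdbaf" with length 5

5


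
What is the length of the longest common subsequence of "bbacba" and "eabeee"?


LCS of "bbacba" and "eabeee"
DP table:
           e    a    b    e    e    e
      0    0    0    0    0    0    0
  b   0    0    0    1    1    1    1
  b   0    0    0    1    1    1    1
  a   0    0    1    1    1    1    1
  c   0    0    1    1    1    1    1
  b   0    0    1    2    2    2    2
  a   0    0    1    2    2    2    2
LCS length = dp[6][6] = 2

2


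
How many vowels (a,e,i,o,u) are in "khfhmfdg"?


Input: khfhmfdg
Checking each character:
  'k' at position 0: consonant
  'h' at position 1: consonant
  'f' at position 2: consonant
  'h' at position 3: consonant
  'm' at position 4: consonant
  'f' at position 5: consonant
  'd' at position 6: consonant
  'g' at position 7: consonant
Total vowels: 0

0


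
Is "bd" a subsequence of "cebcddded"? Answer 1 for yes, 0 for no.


Check if "bd" is a subsequence of "cebcddded"
Greedy scan:
  Position 0 ('c'): no match needed
  Position 1 ('e'): no match needed
  Position 2 ('b'): matches sub[0] = 'b'
  Position 3 ('c'): no match needed
  Position 4 ('d'): matches sub[1] = 'd'
  Position 5 ('d'): no match needed
  Position 6 ('d'): no match needed
  Position 7 ('e'): no match needed
  Position 8 ('d'): no match needed
All 2 characters matched => is a subsequence

1


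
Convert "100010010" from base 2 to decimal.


Input: "100010010" in base 2
Positional expansion:
  Digit '1' (value 1) x 2^8 = 256
  Digit '0' (value 0) x 2^7 = 0
  Digit '0' (value 0) x 2^6 = 0
  Digit '0' (value 0) x 2^5 = 0
  Digit '1' (value 1) x 2^4 = 16
  Digit '0' (value 0) x 2^3 = 0
  Digit '0' (value 0) x 2^2 = 0
  Digit '1' (value 1) x 2^1 = 2
  Digit '0' (value 0) x 2^0 = 0
Sum = 274

274


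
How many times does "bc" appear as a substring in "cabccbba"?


Searching for "bc" in "cabccbba"
Scanning each position:
  Position 0: "ca" => no
  Position 1: "ab" => no
  Position 2: "bc" => MATCH
  Position 3: "cc" => no
  Position 4: "cb" => no
  Position 5: "bb" => no
  Position 6: "ba" => no
Total occurrences: 1

1


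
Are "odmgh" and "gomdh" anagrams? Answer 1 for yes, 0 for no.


Strings: "odmgh", "gomdh"
Sorted first:  dghmo
Sorted second: dghmo
Sorted forms match => anagrams

1


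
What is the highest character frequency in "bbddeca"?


Input: bbddeca
Character counts:
  'a': 1
  'b': 2
  'c': 1
  'd': 2
  'e': 1
Maximum frequency: 2

2


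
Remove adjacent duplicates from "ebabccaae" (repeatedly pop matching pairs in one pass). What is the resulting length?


Input: ebabccaae
Stack-based adjacent duplicate removal:
  Read 'e': push. Stack: e
  Read 'b': push. Stack: eb
  Read 'a': push. Stack: eba
  Read 'b': push. Stack: ebab
  Read 'c': push. Stack: ebabc
  Read 'c': matches stack top 'c' => pop. Stack: ebab
  Read 'a': push. Stack: ebaba
  Read 'a': matches stack top 'a' => pop. Stack: ebab
  Read 'e': push. Stack: ebabe
Final stack: "ebabe" (length 5)

5


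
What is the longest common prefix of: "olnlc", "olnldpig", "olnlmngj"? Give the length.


Words: olnlc, olnldpig, olnlmngj
  Position 0: all 'o' => match
  Position 1: all 'l' => match
  Position 2: all 'n' => match
  Position 3: all 'l' => match
  Position 4: ('c', 'd', 'm') => mismatch, stop
LCP = "olnl" (length 4)

4


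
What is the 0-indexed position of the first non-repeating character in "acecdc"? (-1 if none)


Input: acecdc
Character frequencies:
  'a': 1
  'c': 3
  'd': 1
  'e': 1
Scanning left to right for freq == 1:
  Position 0 ('a'): unique! => answer = 0

0


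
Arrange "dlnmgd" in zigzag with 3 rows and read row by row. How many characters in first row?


Zigzag "dlnmgd" into 3 rows:
Placing characters:
  'd' => row 0
  'l' => row 1
  'n' => row 2
  'm' => row 1
  'g' => row 0
  'd' => row 1
Rows:
  Row 0: "dg"
  Row 1: "lmd"
  Row 2: "n"
First row length: 2

2


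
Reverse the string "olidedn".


Input: olidedn
Reading characters right to left:
  Position 6: 'n'
  Position 5: 'd'
  Position 4: 'e'
  Position 3: 'd'
  Position 2: 'i'
  Position 1: 'l'
  Position 0: 'o'
Reversed: ndedilo

ndedilo


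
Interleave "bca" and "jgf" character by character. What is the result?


Interleaving "bca" and "jgf":
  Position 0: 'b' from first, 'j' from second => "bj"
  Position 1: 'c' from first, 'g' from second => "cg"
  Position 2: 'a' from first, 'f' from second => "af"
Result: bjcgaf

bjcgaf


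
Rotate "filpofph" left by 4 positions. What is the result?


Input: "filpofph", rotate left by 4
First 4 characters: "filp"
Remaining characters: "ofph"
Concatenate remaining + first: "ofph" + "filp" = "ofphfilp"

ofphfilp


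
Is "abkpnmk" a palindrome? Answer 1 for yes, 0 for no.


Input: abkpnmk
Reversed: kmnpkba
  Compare pos 0 ('a') with pos 6 ('k'): MISMATCH
  Compare pos 1 ('b') with pos 5 ('m'): MISMATCH
  Compare pos 2 ('k') with pos 4 ('n'): MISMATCH
Result: not a palindrome

0


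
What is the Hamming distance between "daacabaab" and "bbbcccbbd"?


Comparing "daacabaab" and "bbbcccbbd" position by position:
  Position 0: 'd' vs 'b' => differ
  Position 1: 'a' vs 'b' => differ
  Position 2: 'a' vs 'b' => differ
  Position 3: 'c' vs 'c' => same
  Position 4: 'a' vs 'c' => differ
  Position 5: 'b' vs 'c' => differ
  Position 6: 'a' vs 'b' => differ
  Position 7: 'a' vs 'b' => differ
  Position 8: 'b' vs 'd' => differ
Total differences (Hamming distance): 8

8


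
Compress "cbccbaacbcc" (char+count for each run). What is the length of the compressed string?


Input: cbccbaacbcc
Runs:
  'c' x 1 => "c1"
  'b' x 1 => "b1"
  'c' x 2 => "c2"
  'b' x 1 => "b1"
  'a' x 2 => "a2"
  'c' x 1 => "c1"
  'b' x 1 => "b1"
  'c' x 2 => "c2"
Compressed: "c1b1c2b1a2c1b1c2"
Compressed length: 16

16


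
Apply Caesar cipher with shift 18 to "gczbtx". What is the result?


Caesar cipher: shift "gczbtx" by 18
  'g' (pos 6) + 18 = pos 24 = 'y'
  'c' (pos 2) + 18 = pos 20 = 'u'
  'z' (pos 25) + 18 = pos 17 = 'r'
  'b' (pos 1) + 18 = pos 19 = 't'
  't' (pos 19) + 18 = pos 11 = 'l'
  'x' (pos 23) + 18 = pos 15 = 'p'
Result: yurtlp

yurtlp


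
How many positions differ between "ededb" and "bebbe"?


Comparing "ededb" and "bebbe" position by position:
  Position 0: 'e' vs 'b' => DIFFER
  Position 1: 'd' vs 'e' => DIFFER
  Position 2: 'e' vs 'b' => DIFFER
  Position 3: 'd' vs 'b' => DIFFER
  Position 4: 'b' vs 'e' => DIFFER
Positions that differ: 5

5


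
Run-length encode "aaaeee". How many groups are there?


Input: aaaeee
Scanning for consecutive runs:
  Group 1: 'a' x 3 (positions 0-2)
  Group 2: 'e' x 3 (positions 3-5)
Total groups: 2

2


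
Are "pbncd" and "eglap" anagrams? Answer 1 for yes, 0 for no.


Strings: "pbncd", "eglap"
Sorted first:  bcdnp
Sorted second: aeglp
Differ at position 0: 'b' vs 'a' => not anagrams

0


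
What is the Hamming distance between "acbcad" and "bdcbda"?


Comparing "acbcad" and "bdcbda" position by position:
  Position 0: 'a' vs 'b' => differ
  Position 1: 'c' vs 'd' => differ
  Position 2: 'b' vs 'c' => differ
  Position 3: 'c' vs 'b' => differ
  Position 4: 'a' vs 'd' => differ
  Position 5: 'd' vs 'a' => differ
Total differences (Hamming distance): 6

6


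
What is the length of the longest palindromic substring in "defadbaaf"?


Input: "defadbaaf"
Checking substrings for palindromes:
  [6:8] "aa" (len 2) => palindrome
Longest palindromic substring: "aa" with length 2

2


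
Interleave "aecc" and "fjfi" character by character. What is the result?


Interleaving "aecc" and "fjfi":
  Position 0: 'a' from first, 'f' from second => "af"
  Position 1: 'e' from first, 'j' from second => "ej"
  Position 2: 'c' from first, 'f' from second => "cf"
  Position 3: 'c' from first, 'i' from second => "ci"
Result: afejcfci

afejcfci


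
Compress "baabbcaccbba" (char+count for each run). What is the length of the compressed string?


Input: baabbcaccbba
Runs:
  'b' x 1 => "b1"
  'a' x 2 => "a2"
  'b' x 2 => "b2"
  'c' x 1 => "c1"
  'a' x 1 => "a1"
  'c' x 2 => "c2"
  'b' x 2 => "b2"
  'a' x 1 => "a1"
Compressed: "b1a2b2c1a1c2b2a1"
Compressed length: 16

16


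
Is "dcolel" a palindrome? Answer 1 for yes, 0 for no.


Input: dcolel
Reversed: lelocd
  Compare pos 0 ('d') with pos 5 ('l'): MISMATCH
  Compare pos 1 ('c') with pos 4 ('e'): MISMATCH
  Compare pos 2 ('o') with pos 3 ('l'): MISMATCH
Result: not a palindrome

0


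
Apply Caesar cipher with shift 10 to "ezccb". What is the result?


Caesar cipher: shift "ezccb" by 10
  'e' (pos 4) + 10 = pos 14 = 'o'
  'z' (pos 25) + 10 = pos 9 = 'j'
  'c' (pos 2) + 10 = pos 12 = 'm'
  'c' (pos 2) + 10 = pos 12 = 'm'
  'b' (pos 1) + 10 = pos 11 = 'l'
Result: ojmml

ojmml


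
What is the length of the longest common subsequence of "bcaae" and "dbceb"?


LCS of "bcaae" and "dbceb"
DP table:
           d    b    c    e    b
      0    0    0    0    0    0
  b   0    0    1    1    1    1
  c   0    0    1    2    2    2
  a   0    0    1    2    2    2
  a   0    0    1    2    2    2
  e   0    0    1    2    3    3
LCS length = dp[5][5] = 3

3


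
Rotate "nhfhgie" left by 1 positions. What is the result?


Input: "nhfhgie", rotate left by 1
First 1 characters: "n"
Remaining characters: "hfhgie"
Concatenate remaining + first: "hfhgie" + "n" = "hfhgien"

hfhgien


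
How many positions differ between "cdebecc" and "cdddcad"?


Comparing "cdebecc" and "cdddcad" position by position:
  Position 0: 'c' vs 'c' => same
  Position 1: 'd' vs 'd' => same
  Position 2: 'e' vs 'd' => DIFFER
  Position 3: 'b' vs 'd' => DIFFER
  Position 4: 'e' vs 'c' => DIFFER
  Position 5: 'c' vs 'a' => DIFFER
  Position 6: 'c' vs 'd' => DIFFER
Positions that differ: 5

5


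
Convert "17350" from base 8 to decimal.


Input: "17350" in base 8
Positional expansion:
  Digit '1' (value 1) x 8^4 = 4096
  Digit '7' (value 7) x 8^3 = 3584
  Digit '3' (value 3) x 8^2 = 192
  Digit '5' (value 5) x 8^1 = 40
  Digit '0' (value 0) x 8^0 = 0
Sum = 7912

7912


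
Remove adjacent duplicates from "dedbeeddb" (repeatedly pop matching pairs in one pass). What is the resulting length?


Input: dedbeeddb
Stack-based adjacent duplicate removal:
  Read 'd': push. Stack: d
  Read 'e': push. Stack: de
  Read 'd': push. Stack: ded
  Read 'b': push. Stack: dedb
  Read 'e': push. Stack: dedbe
  Read 'e': matches stack top 'e' => pop. Stack: dedb
  Read 'd': push. Stack: dedbd
  Read 'd': matches stack top 'd' => pop. Stack: dedb
  Read 'b': matches stack top 'b' => pop. Stack: ded
Final stack: "ded" (length 3)

3


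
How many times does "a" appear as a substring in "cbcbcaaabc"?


Searching for "a" in "cbcbcaaabc"
Scanning each position:
  Position 0: "c" => no
  Position 1: "b" => no
  Position 2: "c" => no
  Position 3: "b" => no
  Position 4: "c" => no
  Position 5: "a" => MATCH
  Position 6: "a" => MATCH
  Position 7: "a" => MATCH
  Position 8: "b" => no
  Position 9: "c" => no
Total occurrences: 3

3


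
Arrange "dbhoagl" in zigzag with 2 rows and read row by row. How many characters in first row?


Zigzag "dbhoagl" into 2 rows:
Placing characters:
  'd' => row 0
  'b' => row 1
  'h' => row 0
  'o' => row 1
  'a' => row 0
  'g' => row 1
  'l' => row 0
Rows:
  Row 0: "dhal"
  Row 1: "bog"
First row length: 4

4


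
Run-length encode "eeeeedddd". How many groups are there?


Input: eeeeedddd
Scanning for consecutive runs:
  Group 1: 'e' x 5 (positions 0-4)
  Group 2: 'd' x 4 (positions 5-8)
Total groups: 2

2


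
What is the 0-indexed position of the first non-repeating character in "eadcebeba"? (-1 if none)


Input: eadcebeba
Character frequencies:
  'a': 2
  'b': 2
  'c': 1
  'd': 1
  'e': 3
Scanning left to right for freq == 1:
  Position 0 ('e'): freq=3, skip
  Position 1 ('a'): freq=2, skip
  Position 2 ('d'): unique! => answer = 2

2


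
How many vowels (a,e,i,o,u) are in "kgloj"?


Input: kgloj
Checking each character:
  'k' at position 0: consonant
  'g' at position 1: consonant
  'l' at position 2: consonant
  'o' at position 3: vowel (running total: 1)
  'j' at position 4: consonant
Total vowels: 1

1


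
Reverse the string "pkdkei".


Input: pkdkei
Reading characters right to left:
  Position 5: 'i'
  Position 4: 'e'
  Position 3: 'k'
  Position 2: 'd'
  Position 1: 'k'
  Position 0: 'p'
Reversed: iekdkp

iekdkp


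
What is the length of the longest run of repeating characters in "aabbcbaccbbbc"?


Input: "aabbcbaccbbbc"
Scanning for longest run:
  Position 1 ('a'): continues run of 'a', length=2
  Position 2 ('b'): new char, reset run to 1
  Position 3 ('b'): continues run of 'b', length=2
  Position 4 ('c'): new char, reset run to 1
  Position 5 ('b'): new char, reset run to 1
  Position 6 ('a'): new char, reset run to 1
  Position 7 ('c'): new char, reset run to 1
  Position 8 ('c'): continues run of 'c', length=2
  Position 9 ('b'): new char, reset run to 1
  Position 10 ('b'): continues run of 'b', length=2
  Position 11 ('b'): continues run of 'b', length=3
  Position 12 ('c'): new char, reset run to 1
Longest run: 'b' with length 3

3


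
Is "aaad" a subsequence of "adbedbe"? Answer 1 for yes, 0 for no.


Check if "aaad" is a subsequence of "adbedbe"
Greedy scan:
  Position 0 ('a'): matches sub[0] = 'a'
  Position 1 ('d'): no match needed
  Position 2 ('b'): no match needed
  Position 3 ('e'): no match needed
  Position 4 ('d'): no match needed
  Position 5 ('b'): no match needed
  Position 6 ('e'): no match needed
Only matched 1/4 characters => not a subsequence

0
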